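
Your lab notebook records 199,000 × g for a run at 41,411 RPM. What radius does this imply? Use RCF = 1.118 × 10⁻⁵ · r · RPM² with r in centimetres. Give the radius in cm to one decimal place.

10.4 cm

RCF = 1.118 × 10⁻⁵ × r × N²
199000 = 1.118 × 10⁻⁵ × r × (41411)²
r = 199000 / (1.118 × 10⁻⁵ × 1,714,870,921) = 199000 / 19172.26 ≈ 10.380 cm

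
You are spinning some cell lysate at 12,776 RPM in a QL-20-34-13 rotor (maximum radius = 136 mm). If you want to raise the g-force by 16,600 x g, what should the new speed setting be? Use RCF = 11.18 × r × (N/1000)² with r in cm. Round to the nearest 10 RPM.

r = 136 mm = 13.6 cm
Current RCF = 11.18 × 13.6 × (12.776)² = 11.18 × 13.6 × 163.226176 ≈ 24,818.2 × g
Target RCF = 24,818.2 + 16,600 = 41,418.2 × g
(N/1000)² = 41,418.2 / 152.048 = 272.4021
N = 1000 × √272.4021 ≈ 16,504.6

16500 RPM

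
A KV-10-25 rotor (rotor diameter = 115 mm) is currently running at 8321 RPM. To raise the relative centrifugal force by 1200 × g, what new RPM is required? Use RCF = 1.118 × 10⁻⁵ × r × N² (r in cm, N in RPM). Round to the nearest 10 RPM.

N₂ ≈ 9380 RPM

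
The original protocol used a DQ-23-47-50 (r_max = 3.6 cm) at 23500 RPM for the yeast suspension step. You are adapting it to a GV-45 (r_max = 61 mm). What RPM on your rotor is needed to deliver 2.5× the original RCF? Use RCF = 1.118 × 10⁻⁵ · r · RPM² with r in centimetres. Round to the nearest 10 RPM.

28540 RPM

RCF_original = 1.118 × 10⁻⁵ × 3.6 × (23500)² = 1.118 × 10⁻⁵ × 3.6 × 552,250,000 ≈ 22,227 × g
Target RCF = 2.5 × 22,227 ≈ 55,567.5 × g
Your rotor: r = 61 mm = 6.1 cm
55,567.5 = 1.118 × 10⁻⁵ × 6.1 × N²
N² = 55,567.5 / (6.8198 × 10⁻⁵) = 814,796,622
N ≈ √814,796,622 ≈ 28,544.6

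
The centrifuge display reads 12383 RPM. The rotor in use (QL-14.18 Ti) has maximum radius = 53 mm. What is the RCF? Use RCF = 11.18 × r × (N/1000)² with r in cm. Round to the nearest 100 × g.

9100 x g

r = 53 mm = 5.3 cm
RCF = 11.18 × 5.3 × (12.383)² = 11.18 × 5.3 × 153.338689 ≈ 9,085.9 × g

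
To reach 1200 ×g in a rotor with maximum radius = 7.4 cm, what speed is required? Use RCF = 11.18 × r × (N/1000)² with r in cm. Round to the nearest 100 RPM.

≈ 3800 RPM

RCF = 11.18 × r × (N/1000)²
1,200 = 11.18 × 7.4 × (N/1000)²
(N/1000)² = 1,200 / 82.732 = 14.50467
N = 1000 × √14.50467 ≈ 3,808.5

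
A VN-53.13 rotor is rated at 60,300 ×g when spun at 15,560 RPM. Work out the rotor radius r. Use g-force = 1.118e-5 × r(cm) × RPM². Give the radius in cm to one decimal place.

r ≈ 22.3 cm

60300 = 1.118 × 10⁻⁵ × r × (15560)²
r = 60300 / (1.118 × 10⁻⁵ × 242,113,600) = 60300 / 2706.83 ≈ 22.277 cm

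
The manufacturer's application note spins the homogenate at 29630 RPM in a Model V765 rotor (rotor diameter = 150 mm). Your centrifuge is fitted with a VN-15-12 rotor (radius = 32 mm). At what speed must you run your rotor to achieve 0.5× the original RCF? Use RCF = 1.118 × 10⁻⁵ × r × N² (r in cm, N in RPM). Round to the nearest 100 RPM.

Original rotor: r = 150 mm / 2 = 75 mm = 7.5 cm
RCF = 1.118 × 10⁻⁵ × r × N²
RCF_original = 1.118 × 10⁻⁵ × 7.5 × (29630)² = 1.118 × 10⁻⁵ × 7.5 × 877,936,900 ≈ 73,615 × g
Target RCF = 0.5 × 73,615 ≈ 36,807.5 × g
Your rotor: r = 32 mm = 3.2 cm
36,807.5 = 1.118 × 10⁻⁵ × 3.2 × N²
N² = 36,807.5 / (3.5776 × 10⁻⁵) = 1,028,832,178
N ≈ √1,028,832,178 ≈ 32,075.4

32100 RPM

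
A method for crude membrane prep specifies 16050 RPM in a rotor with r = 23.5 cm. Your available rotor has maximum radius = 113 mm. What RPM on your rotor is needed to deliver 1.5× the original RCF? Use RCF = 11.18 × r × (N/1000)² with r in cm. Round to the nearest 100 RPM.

≈ 28300 RPM

RCF_original = 11.18 × 23.5 × (16.05)² = 11.18 × 23.5 × 257.6025 ≈ 67,679.9 × g
Target RCF = 1.5 × 67,679.9 ≈ 101,519.8 × g
Your rotor: r = 113 mm = 11.3 cm
101,519.8 = 11.18 × 11.3 × (N/1000)²
(N/1000)² = 101,519.8 / 126.334 = 803.5826
N = 1000 × √803.5826 ≈ 28,347.5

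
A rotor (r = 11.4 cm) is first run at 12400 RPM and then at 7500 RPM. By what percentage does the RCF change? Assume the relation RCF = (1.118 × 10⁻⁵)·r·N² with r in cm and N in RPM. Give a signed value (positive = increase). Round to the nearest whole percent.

-63%

RCF ∝ N², so the ratio is (7500/12400)² = (0.604839)² = 0.3658.
Change = 0.3658 − 1 = -0.6342 → -63.4%.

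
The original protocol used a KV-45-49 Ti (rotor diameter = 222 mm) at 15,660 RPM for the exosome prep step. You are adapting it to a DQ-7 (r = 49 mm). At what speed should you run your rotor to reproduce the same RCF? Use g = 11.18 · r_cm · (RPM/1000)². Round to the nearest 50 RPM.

23550 RPM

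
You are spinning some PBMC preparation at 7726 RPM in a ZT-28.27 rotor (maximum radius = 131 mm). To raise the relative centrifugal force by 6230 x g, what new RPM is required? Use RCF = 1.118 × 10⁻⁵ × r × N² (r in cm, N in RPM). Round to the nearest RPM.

N₂ ≈ 10111 RPM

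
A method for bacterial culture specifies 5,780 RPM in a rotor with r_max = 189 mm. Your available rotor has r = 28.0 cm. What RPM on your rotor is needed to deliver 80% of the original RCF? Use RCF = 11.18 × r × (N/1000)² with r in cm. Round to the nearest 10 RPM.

4250 RPM

Original rotor: r = 189 mm = 18.9 cm
RCF_original = 11.18 × 18.9 × (5.78)² = 11.18 × 18.9 × 33.4084 ≈ 7,059.3 × g
Target RCF = 0.8 × 7,059.3 ≈ 5,647.4 × g
5,647.4 = 11.18 × 28 × (N/1000)²
(N/1000)² = 5,647.4 / 313.04 = 18.04051
N = 1000 × √18.04051 ≈ 4,247.4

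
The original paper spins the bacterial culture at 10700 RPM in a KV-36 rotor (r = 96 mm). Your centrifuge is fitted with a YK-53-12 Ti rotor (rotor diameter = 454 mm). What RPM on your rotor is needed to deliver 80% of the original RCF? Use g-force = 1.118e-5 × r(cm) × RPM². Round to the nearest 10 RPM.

≈ 6220 RPM

Original rotor: r = 96 mm = 9.6 cm
RCF_original = 1.118 × 10⁻⁵ × 9.6 × (10700)² = 1.118 × 10⁻⁵ × 9.6 × 114,490,000 ≈ 12,288 × g
Target RCF = 0.8 × 12,288 ≈ 9,830.4 × g
Your rotor: r = 454 mm / 2 = 227 mm = 22.7 cm
9,830.4 = 1.118 × 10⁻⁵ × 22.7 × N²
N² = 9,830.4 / (25.3786 × 10⁻⁵) = 38,734,997
N ≈ √38,734,997 ≈ 6,223.7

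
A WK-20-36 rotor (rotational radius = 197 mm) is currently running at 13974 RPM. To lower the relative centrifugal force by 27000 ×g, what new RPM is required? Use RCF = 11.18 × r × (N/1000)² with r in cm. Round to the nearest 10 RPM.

r = 197 mm = 19.7 cm
Current RCF = 11.18 × 19.7 × (13.974)² = 11.18 × 19.7 × 195.272676 ≈ 43,008 × g
Target RCF = 43,008 − 27,000 = 16,008 × g
(N/1000)² = 16,008 / 220.246 = 72.68236
N = 1000 × √72.68236 ≈ 8,525.4

8530 RPM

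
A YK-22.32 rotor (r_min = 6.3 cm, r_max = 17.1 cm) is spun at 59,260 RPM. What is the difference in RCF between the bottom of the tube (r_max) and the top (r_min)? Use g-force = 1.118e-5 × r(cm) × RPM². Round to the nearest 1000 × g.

424000 g

RCF_max = 1.118 × 10⁻⁵ × 17.1 × (59260)² = 1.118 × 10⁻⁵ × 17.1 × 3,511,747,600 ≈ 671,368.9 × g
RCF_min = 1.118 × 10⁻⁵ × 6.3 × (59260)² = 1.118 × 10⁻⁵ × 6.3 × 3,511,747,600 ≈ 247,346.4 × g
ΔRCF = 671,368.9 − 247,346.4 = 424,022.5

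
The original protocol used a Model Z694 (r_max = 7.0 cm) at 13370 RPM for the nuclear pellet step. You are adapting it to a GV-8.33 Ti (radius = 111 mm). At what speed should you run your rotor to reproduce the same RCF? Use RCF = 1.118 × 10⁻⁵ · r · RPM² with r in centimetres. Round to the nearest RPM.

10617 RPM

RCF_original = 1.118 × 10⁻⁵ × 7 × (13370)² = 1.118 × 10⁻⁵ × 7 × 178,756,900 ≈ 13,989.5 × g
Your rotor: r = 111 mm = 11.1 cm
13,989.5 = 1.118 × 10⁻⁵ × 11.1 × N²
N² = 13,989.5 / (12.4098 × 10⁻⁵) = 112,729,456
N ≈ √112,729,456 ≈ 10,617.4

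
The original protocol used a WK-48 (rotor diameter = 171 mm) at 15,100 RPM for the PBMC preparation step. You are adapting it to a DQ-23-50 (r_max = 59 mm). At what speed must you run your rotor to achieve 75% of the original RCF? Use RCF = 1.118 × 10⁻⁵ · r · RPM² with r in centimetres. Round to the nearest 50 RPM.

Original rotor: r = 171 mm / 2 = 85.5 mm = 8.55 cm
RCF = 1.118 × 10⁻⁵ × r × N²
RCF_original = 1.118 × 10⁻⁵ × 8.55 × (15100)² = 1.118 × 10⁻⁵ × 8.55 × 228,010,000 ≈ 21,795.2 × g
Target RCF = 0.75 × 21,795.2 ≈ 16,346.4 × g
Your rotor: r = 59 mm = 5.9 cm
16,346.4 = 1.118 × 10⁻⁵ × 5.9 × N²
N² = 16,346.4 / (6.5962 × 10⁻⁵) = 247,815,409
N ≈ √247,815,409 ≈ 15,742.2

15750 RPM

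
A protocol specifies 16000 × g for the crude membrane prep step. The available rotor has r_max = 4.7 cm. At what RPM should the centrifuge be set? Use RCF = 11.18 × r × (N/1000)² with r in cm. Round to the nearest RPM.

≈ 17450 RPM

16,000 = 11.18 × 4.7 × (N/1000)²
(N/1000)² = 16,000 / 52.546 = 304.4951
N = 1000 × √304.4951 ≈ 17,449.8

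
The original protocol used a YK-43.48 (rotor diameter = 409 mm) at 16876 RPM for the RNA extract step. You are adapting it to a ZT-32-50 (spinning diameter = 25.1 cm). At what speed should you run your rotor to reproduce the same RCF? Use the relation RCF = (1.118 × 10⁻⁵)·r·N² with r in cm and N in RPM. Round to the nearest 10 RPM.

≈ 21540 RPM

Original rotor: r = 409 mm / 2 = 204.5 mm = 20.45 cm
RCF = 1.118 × 10⁻⁵ × r × N²
RCF_original = 1.118 × 10⁻⁵ × 20.45 × (16876)² = 1.118 × 10⁻⁵ × 20.45 × 284,799,376 ≈ 65,114 × g
Your rotor: r = 25.1 / 2 = 12.55 cm
65,114 = 1.118 × 10⁻⁵ × 12.55 × N²
N² = 65,114 / (14.0309 × 10⁻⁵) = 464,075,719
N ≈ √464,075,719 ≈ 21,542.4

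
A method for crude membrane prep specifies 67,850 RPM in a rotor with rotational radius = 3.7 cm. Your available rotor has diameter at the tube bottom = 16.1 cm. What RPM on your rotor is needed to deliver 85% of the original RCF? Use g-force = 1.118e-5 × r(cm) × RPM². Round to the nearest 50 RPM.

≈ 42400 RPM

RCF = 1.118 × 10⁻⁵ × r × N²
RCF_original = 1.118 × 10⁻⁵ × 3.7 × (67850)² = 1.118 × 10⁻⁵ × 3.7 × 4,603,622,500 ≈ 190,433.4 × g
Target RCF = 0.85 × 190,433.4 ≈ 161,868.4 × g
Your rotor: r = 16.1 / 2 = 8.05 cm
161,868.4 = 1.118 × 10⁻⁵ × 8.05 × N²
N² = 161,868.4 / (8.9999 × 10⁻⁵) = 1,798,557,762
N ≈ √1,798,557,762 ≈ 42,409.4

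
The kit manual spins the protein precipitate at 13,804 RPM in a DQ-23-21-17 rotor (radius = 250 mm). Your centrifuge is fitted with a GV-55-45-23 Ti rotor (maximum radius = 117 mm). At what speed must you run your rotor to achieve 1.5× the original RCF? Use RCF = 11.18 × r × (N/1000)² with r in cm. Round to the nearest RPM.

24713 RPM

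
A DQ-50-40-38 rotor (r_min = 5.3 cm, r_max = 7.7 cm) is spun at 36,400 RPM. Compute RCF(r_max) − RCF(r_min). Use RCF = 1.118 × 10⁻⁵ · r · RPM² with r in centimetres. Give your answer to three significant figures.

≈ 35600 × g

RCF_max = 1.118 × 10⁻⁵ × 7.7 × (36400)² = 1.118 × 10⁻⁵ × 7.7 × 1,324,960,000 ≈ 114,060.5 × g
RCF_min = 1.118 × 10⁻⁵ × 5.3 × (36400)² = 1.118 × 10⁻⁵ × 5.3 × 1,324,960,000 ≈ 78,509.2 × g
ΔRCF = 114,060.5 − 78,509.2 = 35,551.3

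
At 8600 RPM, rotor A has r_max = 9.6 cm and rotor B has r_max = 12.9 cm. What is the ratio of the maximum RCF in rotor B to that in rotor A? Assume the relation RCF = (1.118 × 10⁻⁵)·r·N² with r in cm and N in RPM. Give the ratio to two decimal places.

At fixed N, RCF ∝ r, so RCF_B/RCF_A = r_B/r_A = 12.9 / 9.6 = 1.3438.

1.34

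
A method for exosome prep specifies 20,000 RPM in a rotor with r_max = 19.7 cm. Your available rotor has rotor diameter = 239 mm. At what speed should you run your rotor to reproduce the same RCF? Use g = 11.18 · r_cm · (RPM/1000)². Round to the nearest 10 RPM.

25680 RPM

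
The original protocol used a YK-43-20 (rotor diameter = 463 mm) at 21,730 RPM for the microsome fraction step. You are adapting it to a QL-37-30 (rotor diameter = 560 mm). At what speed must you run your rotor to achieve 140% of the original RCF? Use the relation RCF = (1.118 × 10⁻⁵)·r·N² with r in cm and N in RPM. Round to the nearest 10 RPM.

23380 RPM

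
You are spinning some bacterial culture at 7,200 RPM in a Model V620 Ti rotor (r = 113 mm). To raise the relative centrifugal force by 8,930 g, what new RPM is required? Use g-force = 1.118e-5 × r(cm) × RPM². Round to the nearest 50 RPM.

≈ 11050 RPM

r = 113 mm = 11.3 cm
Current RCF = 1.118 × 10⁻⁵ × 11.3 × (7200)² = 1.118 × 10⁻⁵ × 11.3 × 51,840,000 ≈ 6,549.2 × g
Target RCF = 6,549.2 + 8,930 = 15,479.2 × g
N² = 15,479.2 / (12.6334 × 10⁻⁵) = 122,526,003
N ≈ √122,526,003 ≈ 11,069.1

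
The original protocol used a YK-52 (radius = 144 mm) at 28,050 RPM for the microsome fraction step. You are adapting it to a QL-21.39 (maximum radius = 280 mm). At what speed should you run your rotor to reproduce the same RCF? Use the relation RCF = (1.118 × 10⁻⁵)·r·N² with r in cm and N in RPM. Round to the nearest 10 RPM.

20120 RPM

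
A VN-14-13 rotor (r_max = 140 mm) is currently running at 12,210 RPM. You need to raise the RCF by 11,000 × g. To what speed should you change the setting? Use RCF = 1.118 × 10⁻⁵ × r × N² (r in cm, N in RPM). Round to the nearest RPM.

r = 140 mm = 14.0 cm
Current RCF = 1.118 × 10⁻⁵ × 14 × (12210)² = 1.118 × 10⁻⁵ × 14 × 149,084,100 ≈ 23,334.6 × g
Target RCF = 23,334.6 + 11,000 = 34,334.6 × g
N² = 34,334.6 / (15.652 × 10⁻⁵) = 219,362,382
N ≈ √219,362,382 ≈ 14,810.9

≈ 14811 RPM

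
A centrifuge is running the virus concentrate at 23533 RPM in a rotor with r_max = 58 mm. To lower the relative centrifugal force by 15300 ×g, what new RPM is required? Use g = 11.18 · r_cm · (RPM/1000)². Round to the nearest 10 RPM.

17830 RPM

r = 58 mm = 5.8 cm
Current RCF = 11.18 × 5.8 × (23.533)² = 11.18 × 5.8 × 553.802089 ≈ 35,910.7 × g
Target RCF = 35,910.7 − 15,300 = 20,610.7 × g
(N/1000)² = 20,610.7 / 64.844 = 317.8505
N = 1000 × √317.8505 ≈ 17,828.4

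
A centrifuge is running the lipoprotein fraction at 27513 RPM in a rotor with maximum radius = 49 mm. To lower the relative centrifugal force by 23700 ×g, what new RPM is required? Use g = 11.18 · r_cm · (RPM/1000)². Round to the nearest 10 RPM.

r = 49 mm = 4.9 cm
Current RCF = 11.18 × 4.9 × (27.513)² = 11.18 × 4.9 × 756.965169 ≈ 41,468.1 × g
Target RCF = 41,468.1 − 23,700 = 17,768.1 × g
(N/1000)² = 17,768.1 / 54.782 = 324.3419
N = 1000 × √324.3419 ≈ 18,009.5

18010 RPM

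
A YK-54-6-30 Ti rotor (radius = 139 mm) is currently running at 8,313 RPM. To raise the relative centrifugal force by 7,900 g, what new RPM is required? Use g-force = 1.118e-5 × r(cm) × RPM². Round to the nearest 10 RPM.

r = 139 mm = 13.9 cm
Current RCF = 1.118 × 10⁻⁵ × 13.9 × (8313)² = 1.118 × 10⁻⁵ × 13.9 × 69,105,969 ≈ 10,739.2 × g
Target RCF = 10,739.2 + 7,900 = 18,639.2 × g
N² = 18,639.2 / (15.5402 × 10⁻⁵) = 119,941,828
N ≈ √119,941,828 ≈ 10,951.8

10950 RPM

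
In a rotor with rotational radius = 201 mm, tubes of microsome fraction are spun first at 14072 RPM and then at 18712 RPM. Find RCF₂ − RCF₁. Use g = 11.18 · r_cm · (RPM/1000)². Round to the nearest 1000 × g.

≈ 34000 g

r = 201 mm = 20.1 cm
RCF₁ = 11.18 × 20.1 × (14.072)² = 11.18 × 20.1 × 198.021184 ≈ 44,498.9 × g
RCF₂ = 11.18 × 20.1 × (18.712)² = 11.18 × 20.1 × 350.138944 ≈ 78,682.5 × g
Increase = 78,682.5 − 44,498.9 = 34,183.6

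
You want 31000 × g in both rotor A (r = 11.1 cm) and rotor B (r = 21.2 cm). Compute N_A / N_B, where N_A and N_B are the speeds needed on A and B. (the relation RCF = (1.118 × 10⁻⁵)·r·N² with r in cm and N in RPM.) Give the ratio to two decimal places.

1.38

At fixed RCF, N ∝ 1/√r, so N_A/N_B = √(r_B/r_A) = √(21.2/11.1) = √1.909910 = 1.3820.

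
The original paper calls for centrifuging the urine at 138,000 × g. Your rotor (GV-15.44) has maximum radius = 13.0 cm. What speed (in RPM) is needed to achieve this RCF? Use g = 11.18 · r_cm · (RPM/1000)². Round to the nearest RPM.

≈ 30814 RPM

138,000 = 11.18 × 13 × (N/1000)²
(N/1000)² = 138,000 / 145.34 = 949.4977
N = 1000 × √949.4977 ≈ 30,813.9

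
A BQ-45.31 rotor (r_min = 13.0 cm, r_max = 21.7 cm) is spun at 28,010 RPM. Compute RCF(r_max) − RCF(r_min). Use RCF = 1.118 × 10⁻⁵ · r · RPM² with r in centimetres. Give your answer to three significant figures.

ΔRCF ≈ 76300 g

ΔRCF = 1.118 × 10⁻⁵ × (r_max − r_min) × N² = 1.118 × 10⁻⁵ × 8.7 × 784,560,100 ≈ 76,311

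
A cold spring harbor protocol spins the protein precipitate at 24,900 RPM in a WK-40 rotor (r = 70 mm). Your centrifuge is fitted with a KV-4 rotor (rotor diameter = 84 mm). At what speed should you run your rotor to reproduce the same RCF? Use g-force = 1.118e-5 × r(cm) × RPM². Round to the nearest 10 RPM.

32150 RPM

Original rotor: r = 70 mm = 7.0 cm
RCF = 1.118 × 10⁻⁵ × r × N²
RCF_original = 1.118 × 10⁻⁵ × 7 × (24900)² = 1.118 × 10⁻⁵ × 7 × 620,010,000 ≈ 48,522 × g
Your rotor: r = 84 mm / 2 = 42 mm = 4.2 cm
48,522 = 1.118 × 10⁻⁵ × 4.2 × N²
N² = 48,522 / (4.6956 × 10⁻⁵) = 1,033,350,371
N ≈ √1,033,350,371 ≈ 32,145.8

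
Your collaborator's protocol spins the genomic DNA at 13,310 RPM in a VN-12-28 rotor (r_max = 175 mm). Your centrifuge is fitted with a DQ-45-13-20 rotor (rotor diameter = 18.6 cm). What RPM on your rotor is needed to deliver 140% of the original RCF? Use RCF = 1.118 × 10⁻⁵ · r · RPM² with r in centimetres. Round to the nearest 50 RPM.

≈ 21600 RPM

Original rotor: r = 175 mm = 17.5 cm
RCF_original = 1.118 × 10⁻⁵ × 17.5 × (13310)² = 1.118 × 10⁻⁵ × 17.5 × 177,156,100 ≈ 34,660.6 × g
Target RCF = 1.4 × 34,660.6 ≈ 48,524.8 × g
Your rotor: r = 18.6 / 2 = 9.3 cm
48,524.8 = 1.118 × 10⁻⁵ × 9.3 × N²
N² = 48,524.8 / (10.3974 × 10⁻⁵) = 466,701,291
N ≈ √466,701,291 ≈ 21,603.3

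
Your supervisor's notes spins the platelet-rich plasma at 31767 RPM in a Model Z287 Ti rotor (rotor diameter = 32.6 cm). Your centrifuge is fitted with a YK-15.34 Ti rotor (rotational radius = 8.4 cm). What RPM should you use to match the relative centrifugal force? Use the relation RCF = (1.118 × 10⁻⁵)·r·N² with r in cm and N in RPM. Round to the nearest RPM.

44252 RPM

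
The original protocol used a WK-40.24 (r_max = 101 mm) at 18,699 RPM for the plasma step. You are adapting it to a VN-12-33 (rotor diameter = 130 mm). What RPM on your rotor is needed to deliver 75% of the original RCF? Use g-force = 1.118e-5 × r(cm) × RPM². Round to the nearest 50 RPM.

Original rotor: r = 101 mm = 10.1 cm
RCF_original = 1.118 × 10⁻⁵ × 10.1 × (18699)² = 1.118 × 10⁻⁵ × 10.1 × 349,652,601 ≈ 39,482.1 × g
Target RCF = 0.75 × 39,482.1 ≈ 29,611.6 × g
Your rotor: r = 130 mm / 2 = 65 mm = 6.5 cm
29,611.6 = 1.118 × 10⁻⁵ × 6.5 × N²
N² = 29,611.6 / (7.267 × 10⁻⁵) = 407,480,391
N ≈ √407,480,391 ≈ 20,186.1

≈ 20200 RPM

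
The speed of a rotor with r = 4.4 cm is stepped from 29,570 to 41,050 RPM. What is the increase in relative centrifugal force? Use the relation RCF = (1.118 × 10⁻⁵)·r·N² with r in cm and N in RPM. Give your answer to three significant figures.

39900 g

RCF₁ = 1.118 × 10⁻⁵ × 4.4 × (29570)² = 1.118 × 10⁻⁵ × 4.4 × 874,384,900 ≈ 43,012.7 × g
RCF₂ = 1.118 × 10⁻⁵ × 4.4 × (41050)² = 1.118 × 10⁻⁵ × 4.4 × 1,685,102,500 ≈ 82,893.6 × g
Increase = 82,893.6 − 43,012.7 = 39,880.9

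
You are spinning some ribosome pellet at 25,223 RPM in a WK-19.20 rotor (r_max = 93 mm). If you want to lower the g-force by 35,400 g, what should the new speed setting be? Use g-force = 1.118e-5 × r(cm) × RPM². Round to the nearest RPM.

r = 93 mm = 9.3 cm
Current RCF = 1.118 × 10⁻⁵ × 9.3 × (25223)² = 1.118 × 10⁻⁵ × 9.3 × 636,199,729 ≈ 66,148.2 × g
Target RCF = 66,148.2 − 35,400 = 30,748.2 × g
N² = 30,748.2 / (10.3974 × 10⁻⁵) = 295,729,702
N ≈ √295,729,702 ≈ 17,196.8

≈ 17197 RPM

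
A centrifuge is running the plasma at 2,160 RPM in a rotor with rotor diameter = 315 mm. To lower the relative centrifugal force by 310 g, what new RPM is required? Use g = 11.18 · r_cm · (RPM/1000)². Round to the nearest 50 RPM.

r = 315 mm / 2 = 157.5 mm = 15.75 cm
Current RCF = 11.18 × 15.75 × (2.16)² = 11.18 × 15.75 × 4.6656 ≈ 821.5 × g
Target RCF = 821.5 − 310 = 511.5 × g
(N/1000)² = 511.5 / 176.085 = 2.904847
N = 1000 × √2.904847 ≈ 1,704.4

≈ 1700 RPM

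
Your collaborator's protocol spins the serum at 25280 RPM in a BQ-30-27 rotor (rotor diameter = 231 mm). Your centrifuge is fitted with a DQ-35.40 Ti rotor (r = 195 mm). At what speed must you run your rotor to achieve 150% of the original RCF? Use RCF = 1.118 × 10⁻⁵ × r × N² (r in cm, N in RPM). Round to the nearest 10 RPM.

23830 RPM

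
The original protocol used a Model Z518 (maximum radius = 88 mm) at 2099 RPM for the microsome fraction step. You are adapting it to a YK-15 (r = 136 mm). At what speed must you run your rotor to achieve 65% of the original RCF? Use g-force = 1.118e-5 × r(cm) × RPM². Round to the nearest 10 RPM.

Original rotor: r = 88 mm = 8.8 cm
RCF_original = 1.118 × 10⁻⁵ × 8.8 × (2099)² = 1.118 × 10⁻⁵ × 8.8 × 4,405,801 ≈ 433.5 × g
Target RCF = 0.65 × 433.5 ≈ 281.8 × g
Your rotor: r = 136 mm = 13.6 cm
281.8 = 1.118 × 10⁻⁵ × 13.6 × N²
N² = 281.8 / (15.2048 × 10⁻⁵) = 1,853,362
N ≈ √1,853,362 ≈ 1,361.4

1360 RPM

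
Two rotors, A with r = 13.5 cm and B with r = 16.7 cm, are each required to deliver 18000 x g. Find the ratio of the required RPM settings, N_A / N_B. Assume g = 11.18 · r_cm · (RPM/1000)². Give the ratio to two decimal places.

At fixed RCF, N ∝ 1/√r, so N_A/N_B = √(r_B/r_A) = √(16.7/13.5) = √1.237037 = 1.1122.

1.11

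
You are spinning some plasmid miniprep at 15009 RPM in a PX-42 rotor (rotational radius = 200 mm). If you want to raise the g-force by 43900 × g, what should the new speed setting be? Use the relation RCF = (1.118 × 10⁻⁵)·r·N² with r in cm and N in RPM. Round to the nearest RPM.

N₂ ≈ 20533 RPM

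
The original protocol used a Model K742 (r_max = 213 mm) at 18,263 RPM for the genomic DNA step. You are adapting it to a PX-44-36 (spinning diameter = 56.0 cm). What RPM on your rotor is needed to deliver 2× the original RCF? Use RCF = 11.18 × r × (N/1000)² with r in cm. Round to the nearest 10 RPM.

≈ 22530 RPM

Original rotor: r = 213 mm = 21.3 cm
RCF_original = 11.18 × 21.3 × (18.263)² = 11.18 × 21.3 × 333.537169 ≈ 79,426.5 × g
Target RCF = 2 × 79,426.5 ≈ 158,853 × g
Your rotor: r = 56.0 / 2 = 28 cm
158,853 = 11.18 × 28 × (N/1000)²
(N/1000)² = 158,853 / 313.04 = 507.4527
N = 1000 × √507.4527 ≈ 22,526.7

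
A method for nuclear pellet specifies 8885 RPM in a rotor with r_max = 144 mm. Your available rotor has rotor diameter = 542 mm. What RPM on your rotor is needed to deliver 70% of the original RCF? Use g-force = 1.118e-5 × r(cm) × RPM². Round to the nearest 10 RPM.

≈ 5420 RPM

Original rotor: r = 144 mm = 14.4 cm
RCF_original = 1.118 × 10⁻⁵ × 14.4 × (8885)² = 1.118 × 10⁻⁵ × 14.4 × 78,943,225 ≈ 12,709.2 × g
Target RCF = 0.7 × 12,709.2 ≈ 8,896.4 × g
Your rotor: r = 542 mm / 2 = 271 mm = 27.1 cm
8,896.4 = 1.118 × 10⁻⁵ × 27.1 × N²
N² = 8,896.4 / (30.2978 × 10⁻⁵) = 29,363,188
N ≈ √29,363,188 ≈ 5,418.8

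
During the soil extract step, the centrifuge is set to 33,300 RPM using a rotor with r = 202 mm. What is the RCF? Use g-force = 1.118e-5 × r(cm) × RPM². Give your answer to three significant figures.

r = 202 mm = 20.2 cm
RCF = 1.118 × 10⁻⁵ × r × N²
RCF = 1.118 × 10⁻⁵ × 20.2 × (33300)² = 1.118 × 10⁻⁵ × 20.2 × 1,108,890,000 ≈ 250,427.3 × g

RCF ≈ 250000 g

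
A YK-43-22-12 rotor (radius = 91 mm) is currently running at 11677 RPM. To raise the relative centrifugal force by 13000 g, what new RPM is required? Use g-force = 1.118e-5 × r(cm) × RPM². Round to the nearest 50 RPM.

≈ 16250 RPM

r = 91 mm = 9.1 cm
Current RCF = 1.118 × 10⁻⁵ × 9.1 × (11677)² = 1.118 × 10⁻⁵ × 9.1 × 136,352,329 ≈ 13,872.2 × g
Target RCF = 13,872.2 + 13,000 = 26,872.2 × g
N² = 26,872.2 / (10.1738 × 10⁻⁵) = 264,131,396
N ≈ √264,131,396 ≈ 16,252.1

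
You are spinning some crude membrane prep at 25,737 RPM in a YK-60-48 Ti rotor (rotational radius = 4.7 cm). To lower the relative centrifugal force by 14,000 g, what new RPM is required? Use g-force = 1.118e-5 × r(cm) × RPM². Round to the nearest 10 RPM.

≈ 19900 RPM

Current RCF = 1.118 × 10⁻⁵ × 4.7 × (25737)² = 1.118 × 10⁻⁵ × 4.7 × 662,393,169 ≈ 34,806.1 × g
Target RCF = 34,806.1 − 14,000 = 20,806.1 × g
N² = 20,806.1 / (5.2546 × 10⁻⁵) = 395,959,731
N ≈ √395,959,731 ≈ 19,898.7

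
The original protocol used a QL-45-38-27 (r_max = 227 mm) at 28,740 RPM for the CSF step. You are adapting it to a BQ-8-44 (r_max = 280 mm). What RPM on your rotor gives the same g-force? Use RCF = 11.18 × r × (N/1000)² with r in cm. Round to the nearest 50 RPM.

Original rotor: r = 227 mm = 22.7 cm
RCF_original = 11.18 × 22.7 × (28.74)² = 11.18 × 22.7 × 825.9876 ≈ 209,624.1 × g
Your rotor: r = 280 mm = 28.0 cm
209,624.1 = 11.18 × 28 × (N/1000)²
(N/1000)² = 209,624.1 / 313.04 = 669.64
N = 1000 × √669.64 ≈ 25,877.4

≈ 25900 RPM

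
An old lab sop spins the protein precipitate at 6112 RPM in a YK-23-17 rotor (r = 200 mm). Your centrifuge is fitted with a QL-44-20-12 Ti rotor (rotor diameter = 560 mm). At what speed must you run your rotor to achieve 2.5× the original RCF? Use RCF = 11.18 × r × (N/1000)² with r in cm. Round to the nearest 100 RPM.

≈ 8200 RPM

Original rotor: r = 200 mm = 20.0 cm
RCF = 11.18 × r × (N/1000)²
RCF_original = 11.18 × 20 × (6.112)² = 11.18 × 20 × 37.356544 ≈ 8,352.9 × g
Target RCF = 2.5 × 8,352.9 ≈ 20,882.2 × g
Your rotor: r = 560 mm / 2 = 280 mm = 28 cm
20,882.2 = 11.18 × 28 × (N/1000)²
(N/1000)² = 20,882.2 / 313.04 = 66.70777
N = 1000 × √66.70777 ≈ 8,167.5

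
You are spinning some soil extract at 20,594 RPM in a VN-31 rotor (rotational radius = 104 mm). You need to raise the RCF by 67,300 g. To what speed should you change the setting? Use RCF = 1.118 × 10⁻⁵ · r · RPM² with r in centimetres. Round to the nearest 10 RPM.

31670 RPM

r = 104 mm = 10.4 cm
Current RCF = 1.118 × 10⁻⁵ × 10.4 × (20594)² = 1.118 × 10⁻⁵ × 10.4 × 424,112,836 ≈ 49,312.4 × g
Target RCF = 49,312.4 + 67,300 = 116,612.4 × g
N² = 116,612.4 / (11.6272 × 10⁻⁵) = 1,002,927,618
N ≈ √1,002,927,618 ≈ 31,669.0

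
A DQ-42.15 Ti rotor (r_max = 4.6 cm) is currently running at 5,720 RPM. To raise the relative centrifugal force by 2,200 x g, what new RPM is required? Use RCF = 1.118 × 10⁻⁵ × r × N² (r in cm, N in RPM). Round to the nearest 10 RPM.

N₂ ≈ 8690 RPM

Current RCF = 1.118 × 10⁻⁵ × 4.6 × (5720)² = 1.118 × 10⁻⁵ × 4.6 × 32,718,400 ≈ 1,682.6 × g
Target RCF = 1,682.6 + 2,200 = 3,882.6 × g
N² = 3,882.6 / (5.1428 × 10⁻⁵) = 75,495,839
N ≈ √75,495,839 ≈ 8,688.8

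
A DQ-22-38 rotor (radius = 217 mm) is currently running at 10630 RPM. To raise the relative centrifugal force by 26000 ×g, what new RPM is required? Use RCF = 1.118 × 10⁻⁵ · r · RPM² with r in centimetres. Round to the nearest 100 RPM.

r = 217 mm = 21.7 cm
Current RCF = 1.118 × 10⁻⁵ × 21.7 × (10630)² = 1.118 × 10⁻⁵ × 21.7 × 112,996,900 ≈ 27,413.7 × g
Target RCF = 27,413.7 + 26,000 = 53,413.7 × g
N² = 53,413.7 / (24.2606 × 10⁻⁵) = 220,166,443
N ≈ √220,166,443 ≈ 14,838.0

≈ 14800 RPM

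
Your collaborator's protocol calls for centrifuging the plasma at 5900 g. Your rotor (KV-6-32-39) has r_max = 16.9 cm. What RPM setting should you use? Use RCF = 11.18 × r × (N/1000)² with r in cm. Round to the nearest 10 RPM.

≈ 5590 RPM

5,900 = 11.18 × 16.9 × (N/1000)²
(N/1000)² = 5,900 / 188.942 = 31.22651
N = 1000 × √31.22651 ≈ 5,588.1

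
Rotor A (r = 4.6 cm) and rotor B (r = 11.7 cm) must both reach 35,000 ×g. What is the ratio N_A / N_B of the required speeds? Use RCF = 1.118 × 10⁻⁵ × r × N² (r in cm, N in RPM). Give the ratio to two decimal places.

At fixed RCF, N ∝ 1/√r, so N_A/N_B = √(r_B/r_A) = √(11.7/4.6) = √2.543478 = 1.5948.

1.59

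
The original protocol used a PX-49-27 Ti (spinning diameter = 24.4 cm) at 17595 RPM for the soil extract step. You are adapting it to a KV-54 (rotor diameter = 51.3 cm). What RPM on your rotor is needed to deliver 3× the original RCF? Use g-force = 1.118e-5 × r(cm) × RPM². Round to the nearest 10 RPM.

21020 RPM

Original rotor: r = 24.4 / 2 = 12.2 cm
RCF_original = 1.118 × 10⁻⁵ × 12.2 × (17595)² = 1.118 × 10⁻⁵ × 12.2 × 309,584,025 ≈ 42,226 × g
Target RCF = 3 × 42,226 ≈ 126,678 × g
Your rotor: r = 51.3 / 2 = 25.65 cm
126,678 = 1.118 × 10⁻⁵ × 25.65 × N²
N² = 126,678 / (28.6767 × 10⁻⁵) = 441,745,389
N ≈ √441,745,389 ≈ 21,017.7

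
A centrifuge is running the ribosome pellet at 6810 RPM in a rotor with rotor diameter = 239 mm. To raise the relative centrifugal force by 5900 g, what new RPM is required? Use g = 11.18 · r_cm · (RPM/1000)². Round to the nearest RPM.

≈ 9515 RPM

r = 239 mm / 2 = 119.5 mm = 11.95 cm
Current RCF = 11.18 × 11.95 × (6.81)² = 11.18 × 11.95 × 46.3761 ≈ 6,195.9 × g
Target RCF = 6,195.9 + 5,900 = 12,095.9 × g
(N/1000)² = 12,095.9 / 133.601 = 90.5375
N = 1000 × √90.5375 ≈ 9,515.1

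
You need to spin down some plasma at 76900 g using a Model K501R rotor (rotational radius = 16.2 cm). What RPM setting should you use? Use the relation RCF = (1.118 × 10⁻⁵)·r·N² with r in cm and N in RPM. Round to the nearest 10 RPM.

≈ 20610 RPM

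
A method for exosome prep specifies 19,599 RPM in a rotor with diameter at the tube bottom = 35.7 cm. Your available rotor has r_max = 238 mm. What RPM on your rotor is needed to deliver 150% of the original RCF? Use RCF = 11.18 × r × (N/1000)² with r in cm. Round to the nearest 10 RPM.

Original rotor: r = 35.7 / 2 = 17.85 cm
RCF = 11.18 × r × (N/1000)²
RCF_original = 11.18 × 17.85 × (19.599)² = 11.18 × 17.85 × 384.120801 ≈ 76,656.3 × g
Target RCF = 1.5 × 76,656.3 ≈ 114,984.5 × g
Your rotor: r = 238 mm = 23.8 cm
114,984.5 = 11.18 × 23.8 × (N/1000)²
(N/1000)² = 114,984.5 / 266.084 = 432.1361
N = 1000 × √432.1361 ≈ 20,787.9

20790 RPM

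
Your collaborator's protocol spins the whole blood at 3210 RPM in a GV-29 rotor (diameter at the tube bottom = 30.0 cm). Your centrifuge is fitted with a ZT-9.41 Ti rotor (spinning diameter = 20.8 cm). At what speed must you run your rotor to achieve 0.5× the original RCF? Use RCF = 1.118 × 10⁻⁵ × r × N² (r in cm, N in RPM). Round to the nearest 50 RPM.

≈ 2750 RPM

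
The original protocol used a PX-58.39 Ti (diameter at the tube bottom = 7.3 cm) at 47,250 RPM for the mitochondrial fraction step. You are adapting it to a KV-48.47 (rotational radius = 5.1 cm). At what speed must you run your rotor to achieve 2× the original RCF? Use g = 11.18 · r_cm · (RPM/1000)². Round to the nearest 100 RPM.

Original rotor: r = 7.3 / 2 = 3.65 cm
RCF_original = 11.18 × 3.65 × (47.25)² = 11.18 × 3.65 × 2,232.5625 ≈ 91,104.2 × g
Target RCF = 2 × 91,104.2 ≈ 182,208.4 × g
182,208.4 = 11.18 × 5.1 × (N/1000)²
(N/1000)² = 182,208.4 / 57.018 = 3195.629
N = 1000 × √3195.629 ≈ 56,529.9

56500 RPM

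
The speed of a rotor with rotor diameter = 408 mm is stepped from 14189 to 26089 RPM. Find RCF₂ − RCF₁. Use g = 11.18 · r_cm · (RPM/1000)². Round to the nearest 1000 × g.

109000 x g

r = 408 mm / 2 = 204 mm = 20.4 cm
RCF₁ = 11.18 × 20.4 × (14.189)² = 11.18 × 20.4 × 201.327721 ≈ 45,917.2 × g
RCF₂ = 11.18 × 20.4 × (26.089)² = 11.18 × 20.4 × 680.635921 ≈ 155,234 × g
Increase = 155,234 − 45,917.2 = 109,316.8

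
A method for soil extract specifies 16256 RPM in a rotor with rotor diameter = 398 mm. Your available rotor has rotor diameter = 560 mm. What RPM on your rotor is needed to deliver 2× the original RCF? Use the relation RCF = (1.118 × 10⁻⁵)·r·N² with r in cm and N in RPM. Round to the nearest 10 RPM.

Original rotor: r = 398 mm / 2 = 199 mm = 19.9 cm
RCF = 1.118 × 10⁻⁵ × r × N²
RCF_original = 1.118 × 10⁻⁵ × 19.9 × (16256)² = 1.118 × 10⁻⁵ × 19.9 × 264,257,536 ≈ 58,792.5 × g
Target RCF = 2 × 58,792.5 ≈ 117,585 × g
Your rotor: r = 560 mm / 2 = 280 mm = 28 cm
117,585 = 1.118 × 10⁻⁵ × 28 × N²
N² = 117,585 / (31.304 × 10⁻⁵) = 375,622,924
N ≈ √375,622,924 ≈ 19,381.0

19380 RPM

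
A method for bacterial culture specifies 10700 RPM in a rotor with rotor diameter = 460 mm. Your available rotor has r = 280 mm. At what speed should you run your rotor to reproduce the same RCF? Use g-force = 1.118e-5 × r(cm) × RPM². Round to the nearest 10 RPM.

9700 RPM

Original rotor: r = 460 mm / 2 = 230 mm = 23 cm
RCF = 1.118 × 10⁻⁵ × r × N²
RCF_original = 1.118 × 10⁻⁵ × 23 × (10700)² = 1.118 × 10⁻⁵ × 23 × 114,490,000 ≈ 29,440 × g
Your rotor: r = 280 mm = 28.0 cm
29,440 = 1.118 × 10⁻⁵ × 28 × N²
N² = 29,440 / (31.304 × 10⁻⁵) = 94,045,489
N ≈ √94,045,489 ≈ 9,697.7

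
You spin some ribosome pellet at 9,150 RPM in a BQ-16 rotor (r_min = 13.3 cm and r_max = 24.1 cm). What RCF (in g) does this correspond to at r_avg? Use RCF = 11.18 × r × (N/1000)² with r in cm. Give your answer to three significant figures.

≈ 17500 g

r_avg = (13.3 + 24.1) / 2 = 18.7 cm
RCF = 11.18 × r × (N/1000)²
RCF = 11.18 × 18.7 × (9.15)² = 11.18 × 18.7 × 83.7225 ≈ 17,503.5 × g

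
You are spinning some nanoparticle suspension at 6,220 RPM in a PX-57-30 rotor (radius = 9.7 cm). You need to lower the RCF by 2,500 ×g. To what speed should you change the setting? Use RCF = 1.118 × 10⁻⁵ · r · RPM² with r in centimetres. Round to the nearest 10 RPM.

Current RCF = 1.118 × 10⁻⁵ × 9.7 × (6220)² = 1.118 × 10⁻⁵ × 9.7 × 38,688,400 ≈ 4,195.6 × g
Target RCF = 4,195.6 − 2,500 = 1,695.6 × g
N² = 1,695.6 / (10.8446 × 10⁻⁵) = 15,635,431
N ≈ √15,635,431 ≈ 3,954.2

3950 RPM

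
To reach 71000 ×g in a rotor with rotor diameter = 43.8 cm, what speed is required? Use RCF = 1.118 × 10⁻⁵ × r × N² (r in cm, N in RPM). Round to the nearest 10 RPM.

r = 43.8 / 2 = 21.9 cm
71,000 = 1.118 × 10⁻⁵ × 21.9 × N²
N² = 71,000 / (24.4842 × 10⁻⁵) = 289,982,928
N ≈ √289,982,928 ≈ 17,028.9

≈ 17030 RPM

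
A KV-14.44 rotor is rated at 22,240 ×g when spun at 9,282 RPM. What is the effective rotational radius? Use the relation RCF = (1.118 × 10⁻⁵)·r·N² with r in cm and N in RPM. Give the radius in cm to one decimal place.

RCF = 1.118 × 10⁻⁵ × r × N²
22240 = 1.118 × 10⁻⁵ × r × (9282)²
r = 22240 / (1.118 × 10⁻⁵ × 86,155,524) = 22240 / 963.2188 ≈ 23.089 cm

r ≈ 23.1 cm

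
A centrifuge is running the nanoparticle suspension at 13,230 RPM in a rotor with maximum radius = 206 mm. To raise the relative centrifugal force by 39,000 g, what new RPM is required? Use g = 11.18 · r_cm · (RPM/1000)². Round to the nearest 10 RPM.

r = 206 mm = 20.6 cm
Current RCF = 11.18 × 20.6 × (13.23)² = 11.18 × 20.6 × 175.0329 ≈ 40,311.5 × g
Target RCF = 40,311.5 + 39,000 = 79,311.5 × g
(N/1000)² = 79,311.5 / 230.308 = 344.3715
N = 1000 × √344.3715 ≈ 18,557.2

N₂ ≈ 18560 RPM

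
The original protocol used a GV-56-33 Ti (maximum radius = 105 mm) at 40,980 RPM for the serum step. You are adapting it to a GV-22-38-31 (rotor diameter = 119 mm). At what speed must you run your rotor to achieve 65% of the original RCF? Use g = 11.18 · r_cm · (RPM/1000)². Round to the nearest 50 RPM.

≈ 43900 RPM

Original rotor: r = 105 mm = 10.5 cm
RCF_original = 11.18 × 10.5 × (40.98)² = 11.18 × 10.5 × 1,679.3604 ≈ 197,140.1 × g
Target RCF = 0.65 × 197,140.1 ≈ 128,141.1 × g
Your rotor: r = 119 mm / 2 = 59.5 mm = 5.95 cm
128,141.1 = 11.18 × 5.95 × (N/1000)²
(N/1000)² = 128,141.1 / 66.521 = 1926.326
N = 1000 × √1926.326 ≈ 43,889.9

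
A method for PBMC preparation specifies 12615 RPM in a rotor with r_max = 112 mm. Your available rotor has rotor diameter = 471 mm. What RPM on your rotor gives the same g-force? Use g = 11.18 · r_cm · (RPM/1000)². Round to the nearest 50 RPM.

Original rotor: r = 112 mm = 11.2 cm
RCF_original = 11.18 × 11.2 × (12.615)² = 11.18 × 11.2 × 159.138225 ≈ 19,926.7 × g
Your rotor: r = 471 mm / 2 = 235.5 mm = 23.55 cm
19,926.7 = 11.18 × 23.55 × (N/1000)²
(N/1000)² = 19,926.7 / 263.289 = 75.68375
N = 1000 × √75.68375 ≈ 8,699.6

≈ 8700 RPM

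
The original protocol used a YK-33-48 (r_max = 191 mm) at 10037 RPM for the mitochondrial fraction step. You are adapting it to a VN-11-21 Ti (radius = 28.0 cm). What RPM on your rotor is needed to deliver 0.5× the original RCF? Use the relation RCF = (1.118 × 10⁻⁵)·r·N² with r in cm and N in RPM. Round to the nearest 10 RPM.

5860 RPM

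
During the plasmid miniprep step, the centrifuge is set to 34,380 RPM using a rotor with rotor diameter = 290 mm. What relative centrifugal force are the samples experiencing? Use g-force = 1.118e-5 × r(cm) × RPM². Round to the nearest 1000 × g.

RCF ≈ 192000 ×g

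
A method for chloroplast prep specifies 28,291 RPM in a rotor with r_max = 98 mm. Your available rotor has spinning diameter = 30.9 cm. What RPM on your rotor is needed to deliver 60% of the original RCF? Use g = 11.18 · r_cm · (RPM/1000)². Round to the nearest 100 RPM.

Original rotor: r = 98 mm = 9.8 cm
RCF = 11.18 × r × (N/1000)²
RCF_original = 11.18 × 9.8 × (28.291)² = 11.18 × 9.8 × 800.380681 ≈ 87,692.9 × g
Target RCF = 0.6 × 87,692.9 ≈ 52,615.7 × g
Your rotor: r = 30.9 / 2 = 15.45 cm
52,615.7 = 11.18 × 15.45 × (N/1000)²
(N/1000)² = 52,615.7 / 172.731 = 304.6106
N = 1000 × √304.6106 ≈ 17,453.1

17500 RPM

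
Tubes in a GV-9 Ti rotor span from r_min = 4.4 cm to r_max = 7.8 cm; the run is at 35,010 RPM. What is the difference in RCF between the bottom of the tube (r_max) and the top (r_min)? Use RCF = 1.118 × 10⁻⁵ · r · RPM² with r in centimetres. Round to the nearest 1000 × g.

47000 ×g

RCF_max = 1.118 × 10⁻⁵ × 7.8 × (35010)² = 1.118 × 10⁻⁵ × 7.8 × 1,225,700,100 ≈ 106,886 × g
RCF_min = 1.118 × 10⁻⁵ × 4.4 × (35010)² = 1.118 × 10⁻⁵ × 4.4 × 1,225,700,100 ≈ 60,294.6 × g
ΔRCF = 106,886 − 60,294.6 = 46,591.4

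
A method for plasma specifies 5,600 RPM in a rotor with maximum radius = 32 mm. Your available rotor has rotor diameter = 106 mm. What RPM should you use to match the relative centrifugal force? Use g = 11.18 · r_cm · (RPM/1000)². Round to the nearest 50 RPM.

Original rotor: r = 32 mm = 3.2 cm
RCF_original = 11.18 × 3.2 × (5.6)² = 11.18 × 3.2 × 31.36 ≈ 1,121.9 × g
Your rotor: r = 106 mm / 2 = 53 mm = 5.3 cm
1,121.9 = 11.18 × 5.3 × (N/1000)²
(N/1000)² = 1,121.9 / 59.254 = 18.93374
N = 1000 × √18.93374 ≈ 4,351.3

4350 RPM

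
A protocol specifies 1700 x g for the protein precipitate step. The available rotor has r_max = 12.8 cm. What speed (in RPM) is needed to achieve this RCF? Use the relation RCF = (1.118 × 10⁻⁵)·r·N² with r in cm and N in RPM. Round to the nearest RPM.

RCF = 1.118 × 10⁻⁵ × r × N²
1,700 = 1.118 × 10⁻⁵ × 12.8 × N²
N² = 1,700 / (14.3104 × 10⁻⁵) = 11,879,472
N ≈ √11,879,472 ≈ 3,446.7

N ≈ 3447 RPM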